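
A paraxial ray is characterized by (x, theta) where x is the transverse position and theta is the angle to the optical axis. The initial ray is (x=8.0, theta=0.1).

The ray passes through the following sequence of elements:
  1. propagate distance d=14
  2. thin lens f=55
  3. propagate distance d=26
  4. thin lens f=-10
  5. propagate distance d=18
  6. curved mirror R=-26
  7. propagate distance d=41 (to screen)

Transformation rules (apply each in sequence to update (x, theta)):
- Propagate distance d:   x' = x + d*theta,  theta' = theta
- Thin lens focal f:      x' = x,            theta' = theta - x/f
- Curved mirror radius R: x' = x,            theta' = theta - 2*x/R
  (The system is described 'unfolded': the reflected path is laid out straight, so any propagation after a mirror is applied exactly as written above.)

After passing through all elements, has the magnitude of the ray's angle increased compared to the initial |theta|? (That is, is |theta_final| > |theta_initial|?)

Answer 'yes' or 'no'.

Initial: x=8.0000 theta=0.1000
After 1 (propagate distance d=14): x=9.4000 theta=0.1000
After 2 (thin lens f=55): x=9.4000 theta=-39/550 (≈-0.0709)
After 3 (propagate distance d=26): x=2078/275 (≈7.5564) theta=-39/550 (≈-0.0709)
After 4 (thin lens f=-10): x=2078/275 (≈7.5564) theta=1883/2750 (≈0.6847)
After 5 (propagate distance d=18): x=27337/1375 (≈19.8815) theta=1883/2750 (≈0.6847)
After 6 (curved mirror R=-26): x=27337/1375 (≈19.8815) theta=79153/35750 (≈2.2141)
After 7 (propagate distance d=41 (to screen)): x=791207/7150 (≈110.6583) theta=79153/35750 (≈2.2141)
|theta_initial|=0.1000 |theta_final|=79153/35750 (≈2.2141) -> increased

Answer: yes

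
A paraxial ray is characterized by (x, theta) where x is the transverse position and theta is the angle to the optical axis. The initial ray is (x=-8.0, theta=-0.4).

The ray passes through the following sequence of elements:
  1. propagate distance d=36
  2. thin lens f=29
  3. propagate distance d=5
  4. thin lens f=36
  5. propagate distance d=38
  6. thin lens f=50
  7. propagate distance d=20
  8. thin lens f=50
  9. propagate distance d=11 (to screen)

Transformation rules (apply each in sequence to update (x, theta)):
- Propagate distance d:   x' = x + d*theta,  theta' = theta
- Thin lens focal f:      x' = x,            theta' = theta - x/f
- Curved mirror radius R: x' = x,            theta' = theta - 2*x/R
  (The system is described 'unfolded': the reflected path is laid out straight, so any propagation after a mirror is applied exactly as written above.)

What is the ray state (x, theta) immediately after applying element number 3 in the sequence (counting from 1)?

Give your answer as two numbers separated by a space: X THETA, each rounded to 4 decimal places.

Answer: -20.5379 0.3724

Derivation:
Initial: x=-8.0000 theta=-0.4000
After 1 (propagate distance d=36): x=-22.4000 theta=-0.4000
After 2 (thin lens f=29): x=-22.4000 theta=54/145 (≈0.3724)
After 3 (propagate distance d=5): x=-2978/145 (≈-20.5379) theta=54/145 (≈0.3724)
Rounded to 4 decimal places: x = -20.5379, theta = 0.3724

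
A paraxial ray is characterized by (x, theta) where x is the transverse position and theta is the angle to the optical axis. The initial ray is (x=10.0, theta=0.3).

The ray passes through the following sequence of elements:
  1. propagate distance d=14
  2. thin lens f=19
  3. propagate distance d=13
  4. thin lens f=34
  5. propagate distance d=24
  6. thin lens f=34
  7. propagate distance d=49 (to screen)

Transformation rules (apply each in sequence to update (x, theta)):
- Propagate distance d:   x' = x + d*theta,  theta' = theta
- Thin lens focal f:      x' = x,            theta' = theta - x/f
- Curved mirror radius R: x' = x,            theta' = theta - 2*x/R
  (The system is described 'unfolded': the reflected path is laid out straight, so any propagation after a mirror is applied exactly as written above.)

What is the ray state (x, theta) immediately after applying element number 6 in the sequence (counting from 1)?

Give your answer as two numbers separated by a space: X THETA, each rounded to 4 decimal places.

Answer: -8.2709 -0.4507

Derivation:
Initial: x=10.0000 theta=0.3000
After 1 (propagate distance d=14): x=14.2000 theta=0.3000
After 2 (thin lens f=19): x=14.2000 theta=-17/38 (≈-0.4474)
After 3 (propagate distance d=13): x=1593/190 (≈8.3842) theta=-17/38 (≈-0.4474)
After 4 (thin lens f=34): x=1593/190 (≈8.3842) theta=-4483/6460 (≈-0.6940)
After 5 (propagate distance d=24): x=-5343/646 (≈-8.2709) theta=-4483/6460 (≈-0.6940)
After 6 (thin lens f=34): x=-5343/646 (≈-8.2709) theta=-12374/27455 (≈-0.4507)
Rounded to 4 decimal places: x = -8.2709, theta = -0.4507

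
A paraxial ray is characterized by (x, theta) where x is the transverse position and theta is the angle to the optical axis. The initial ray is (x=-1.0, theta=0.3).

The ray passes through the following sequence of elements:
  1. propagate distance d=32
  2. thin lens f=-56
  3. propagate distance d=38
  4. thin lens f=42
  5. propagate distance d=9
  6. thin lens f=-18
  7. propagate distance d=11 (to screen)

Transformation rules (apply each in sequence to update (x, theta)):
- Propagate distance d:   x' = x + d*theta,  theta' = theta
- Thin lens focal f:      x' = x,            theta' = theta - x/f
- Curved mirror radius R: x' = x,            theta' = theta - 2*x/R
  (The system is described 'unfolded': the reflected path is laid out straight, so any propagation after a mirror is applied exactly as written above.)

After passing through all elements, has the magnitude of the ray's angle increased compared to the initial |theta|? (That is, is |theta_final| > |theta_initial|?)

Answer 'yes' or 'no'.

Answer: yes

Derivation:
Initial: x=-1.0000 theta=0.3000
After 1 (propagate distance d=32): x=8.6000 theta=0.3000
After 2 (thin lens f=-56): x=8.6000 theta=127/280 (≈0.4536)
After 3 (propagate distance d=38): x=3617/140 (≈25.8357) theta=127/280 (≈0.4536)
After 4 (thin lens f=42): x=3617/140 (≈25.8357) theta=-95/588 (≈-0.1616)
After 5 (propagate distance d=9): x=11947/490 (≈24.3816) theta=-95/588 (≈-0.1616)
After 6 (thin lens f=-18): x=11947/490 (≈24.3816) theta=5261/4410 (≈1.1930)
After 7 (propagate distance d=11 (to screen)): x=82697/2205 (≈37.5043) theta=5261/4410 (≈1.1930)
|theta_initial|=0.3000 |theta_final|=5261/4410 (≈1.1930) -> increased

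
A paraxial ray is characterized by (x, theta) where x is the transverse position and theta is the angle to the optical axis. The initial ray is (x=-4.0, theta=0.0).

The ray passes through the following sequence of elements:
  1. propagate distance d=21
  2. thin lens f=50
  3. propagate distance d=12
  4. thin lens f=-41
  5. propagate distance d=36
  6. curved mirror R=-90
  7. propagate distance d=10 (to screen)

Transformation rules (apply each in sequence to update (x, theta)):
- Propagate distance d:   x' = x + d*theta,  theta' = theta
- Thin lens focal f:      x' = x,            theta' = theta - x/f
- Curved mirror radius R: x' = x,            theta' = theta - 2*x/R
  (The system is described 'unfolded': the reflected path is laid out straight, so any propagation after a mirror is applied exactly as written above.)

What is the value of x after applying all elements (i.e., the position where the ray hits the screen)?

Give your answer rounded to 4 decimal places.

Initial: x=-4.0000 theta=0.0000
After 1 (propagate distance d=21): x=-4.0000 theta=0.0000
After 2 (thin lens f=50): x=-4.0000 theta=0.0800
After 3 (propagate distance d=12): x=-3.0400 theta=0.0800
After 4 (thin lens f=-41): x=-3.0400 theta=6/1025 (≈0.0059)
After 5 (propagate distance d=36): x=-116/41 (≈-2.8293) theta=6/1025 (≈0.0059)
After 6 (curved mirror R=-90): x=-116/41 (≈-2.8293) theta=-526/9225 (≈-0.0570)
After 7 (propagate distance d=10 (to screen)): x=-6272/1845 (≈-3.3995) theta=-526/9225 (≈-0.0570)
Rounded to 4 decimal places: x = -3.3995

Answer: -3.3995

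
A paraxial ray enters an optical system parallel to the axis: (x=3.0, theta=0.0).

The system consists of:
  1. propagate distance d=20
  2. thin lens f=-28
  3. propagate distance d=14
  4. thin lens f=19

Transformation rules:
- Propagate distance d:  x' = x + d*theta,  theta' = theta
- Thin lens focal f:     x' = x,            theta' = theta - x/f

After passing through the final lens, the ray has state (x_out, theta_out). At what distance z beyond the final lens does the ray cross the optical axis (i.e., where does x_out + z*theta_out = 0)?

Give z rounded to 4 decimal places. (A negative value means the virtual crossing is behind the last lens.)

Initial: x=3.0000 theta=0.0000
After 1 (propagate distance d=20): x=3.0000 theta=0.0000
After 2 (thin lens f=-28): x=3.0000 theta=3/28 (≈0.1071)
After 3 (propagate distance d=14): x=4.5000 theta=3/28 (≈0.1071)
After 4 (thin lens f=19): x=4.5000 theta=-69/532 (≈-0.1297)
z_focus = -x_out/theta_out = -(4.5000)/(-69/532) = 798/23 ≈ 34.6957
Rounded to 4 decimal places: z = 34.6957

Answer: 34.6957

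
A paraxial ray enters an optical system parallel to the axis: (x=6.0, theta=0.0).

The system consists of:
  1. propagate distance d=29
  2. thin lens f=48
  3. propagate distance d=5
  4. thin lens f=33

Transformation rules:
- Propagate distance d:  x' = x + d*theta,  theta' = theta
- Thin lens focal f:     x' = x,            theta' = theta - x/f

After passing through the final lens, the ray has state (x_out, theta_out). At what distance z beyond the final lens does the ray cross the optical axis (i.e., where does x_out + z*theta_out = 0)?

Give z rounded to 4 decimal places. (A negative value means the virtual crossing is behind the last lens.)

Initial: x=6.0000 theta=0.0000
After 1 (propagate distance d=29): x=6.0000 theta=0.0000
After 2 (thin lens f=48): x=6.0000 theta=-0.1250
After 3 (propagate distance d=5): x=5.3750 theta=-0.1250
After 4 (thin lens f=33): x=5.3750 theta=-19/66 (≈-0.2879)
z_focus = -x_out/theta_out = -(5.3750)/(-19/66) = 1419/76 ≈ 18.6711
Rounded to 4 decimal places: z = 18.6711

Answer: 18.6711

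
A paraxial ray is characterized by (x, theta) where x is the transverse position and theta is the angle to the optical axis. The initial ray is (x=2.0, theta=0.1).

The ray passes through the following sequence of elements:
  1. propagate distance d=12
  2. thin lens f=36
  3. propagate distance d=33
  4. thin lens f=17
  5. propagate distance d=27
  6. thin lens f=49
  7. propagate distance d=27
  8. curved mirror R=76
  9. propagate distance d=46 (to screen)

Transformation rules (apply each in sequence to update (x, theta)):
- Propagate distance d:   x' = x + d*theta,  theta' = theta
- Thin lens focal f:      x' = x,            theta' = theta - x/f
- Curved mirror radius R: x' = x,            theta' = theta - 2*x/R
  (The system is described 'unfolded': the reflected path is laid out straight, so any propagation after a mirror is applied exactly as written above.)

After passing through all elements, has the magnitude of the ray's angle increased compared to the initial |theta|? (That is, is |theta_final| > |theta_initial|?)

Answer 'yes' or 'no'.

Answer: no

Derivation:
Initial: x=2.0000 theta=0.1000
After 1 (propagate distance d=12): x=3.2000 theta=0.1000
After 2 (thin lens f=36): x=3.2000 theta=1/90 (≈0.0111)
After 3 (propagate distance d=33): x=107/30 (≈3.5667) theta=1/90 (≈0.0111)
After 4 (thin lens f=17): x=107/30 (≈3.5667) theta=-152/765 (≈-0.1987)
After 5 (propagate distance d=27): x=-917/510 (≈-1.7980) theta=-152/765 (≈-0.1987)
After 6 (thin lens f=49): x=-917/510 (≈-1.7980) theta=-347/2142 (≈-0.1620)
After 7 (propagate distance d=27): x=-11017/1785 (≈-6.1720) theta=-347/2142 (≈-0.1620)
After 8 (curved mirror R=76): x=-11017/1785 (≈-6.1720) theta=43/101745 (≈0.0004)
After 9 (propagate distance d=46 (to screen)): x=-36823/5985 (≈-6.1525) theta=43/101745 (≈0.0004)
|theta_initial|=0.1000 |theta_final|=43/101745 (≈0.0004) -> not increased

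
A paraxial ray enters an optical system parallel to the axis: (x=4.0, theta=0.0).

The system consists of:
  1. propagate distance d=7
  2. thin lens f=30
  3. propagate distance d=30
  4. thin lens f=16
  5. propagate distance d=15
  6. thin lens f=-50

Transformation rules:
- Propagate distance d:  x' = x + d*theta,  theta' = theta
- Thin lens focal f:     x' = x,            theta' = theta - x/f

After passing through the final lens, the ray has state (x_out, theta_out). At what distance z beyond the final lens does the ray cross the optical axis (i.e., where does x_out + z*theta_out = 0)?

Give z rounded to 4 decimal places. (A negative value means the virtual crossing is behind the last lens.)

Initial: x=4.0000 theta=0.0000
After 1 (propagate distance d=7): x=4.0000 theta=0.0000
After 2 (thin lens f=30): x=4.0000 theta=-2/15 (≈-0.1333)
After 3 (propagate distance d=30): x=0.0000 theta=-2/15 (≈-0.1333)
After 4 (thin lens f=16): x=0.0000 theta=-2/15 (≈-0.1333)
After 5 (propagate distance d=15): x=-2.0000 theta=-2/15 (≈-0.1333)
After 6 (thin lens f=-50): x=-2.0000 theta=-13/75 (≈-0.1733)
z_focus = -x_out/theta_out = -(-2.0000)/(-13/75) = -150/13 ≈ -11.5385
Rounded to 4 decimal places: z = -11.5385

Answer: -11.5385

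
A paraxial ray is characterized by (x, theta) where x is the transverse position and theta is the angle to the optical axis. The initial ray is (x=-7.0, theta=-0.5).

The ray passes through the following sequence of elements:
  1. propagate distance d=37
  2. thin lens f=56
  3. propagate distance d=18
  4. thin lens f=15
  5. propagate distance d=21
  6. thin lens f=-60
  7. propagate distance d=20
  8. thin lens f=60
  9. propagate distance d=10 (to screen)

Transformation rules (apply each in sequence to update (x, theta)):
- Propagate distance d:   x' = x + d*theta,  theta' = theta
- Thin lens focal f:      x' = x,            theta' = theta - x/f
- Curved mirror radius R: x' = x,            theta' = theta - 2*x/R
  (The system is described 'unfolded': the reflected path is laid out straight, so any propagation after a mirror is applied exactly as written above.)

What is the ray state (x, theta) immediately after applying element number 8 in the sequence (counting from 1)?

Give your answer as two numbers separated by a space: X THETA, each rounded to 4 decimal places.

Answer: 46.9571 1.0860

Derivation:
Initial: x=-7.0000 theta=-0.5000
After 1 (propagate distance d=37): x=-25.5000 theta=-0.5000
After 2 (thin lens f=56): x=-25.5000 theta=-5/112 (≈-0.0446)
After 3 (propagate distance d=18): x=-1473/56 (≈-26.3036) theta=-5/112 (≈-0.0446)
After 4 (thin lens f=15): x=-1473/56 (≈-26.3036) theta=957/560 (≈1.7089)
After 5 (propagate distance d=21): x=5367/560 (≈9.5839) theta=957/560 (≈1.7089)
After 6 (thin lens f=-60): x=5367/560 (≈9.5839) theta=20929/11200 (≈1.8687)
After 7 (propagate distance d=20): x=3287/70 (≈46.9571) theta=20929/11200 (≈1.8687)
After 8 (thin lens f=60): x=3287/70 (≈46.9571) theta=5213/4800 (≈1.0860)
Rounded to 4 decimal places: x = 46.9571, theta = 1.0860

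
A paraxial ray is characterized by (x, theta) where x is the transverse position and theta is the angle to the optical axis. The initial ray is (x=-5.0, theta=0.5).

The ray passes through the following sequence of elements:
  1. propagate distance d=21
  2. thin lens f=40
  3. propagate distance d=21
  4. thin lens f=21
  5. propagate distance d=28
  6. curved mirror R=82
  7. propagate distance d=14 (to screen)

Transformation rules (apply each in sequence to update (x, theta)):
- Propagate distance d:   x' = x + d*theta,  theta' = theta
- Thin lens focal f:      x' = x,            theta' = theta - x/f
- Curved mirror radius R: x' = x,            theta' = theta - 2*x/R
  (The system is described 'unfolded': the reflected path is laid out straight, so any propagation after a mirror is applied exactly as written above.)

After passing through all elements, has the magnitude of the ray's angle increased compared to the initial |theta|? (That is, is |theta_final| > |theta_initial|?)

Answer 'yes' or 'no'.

Initial: x=-5.0000 theta=0.5000
After 1 (propagate distance d=21): x=5.5000 theta=0.5000
After 2 (thin lens f=40): x=5.5000 theta=0.3625
After 3 (propagate distance d=21): x=13.1125 theta=0.3625
After 4 (thin lens f=21): x=13.1125 theta=-11/42 (≈-0.2619)
After 5 (propagate distance d=28): x=1387/240 (≈5.7792) theta=-11/42 (≈-0.2619)
After 6 (curved mirror R=82): x=1387/240 (≈5.7792) theta=-27749/68880 (≈-0.4029)
After 7 (propagate distance d=14 (to screen)): x=1369/9840 (≈0.1391) theta=-27749/68880 (≈-0.4029)
|theta_initial|=0.5000 |theta_final|=27749/68880 (≈0.4029) -> not increased

Answer: no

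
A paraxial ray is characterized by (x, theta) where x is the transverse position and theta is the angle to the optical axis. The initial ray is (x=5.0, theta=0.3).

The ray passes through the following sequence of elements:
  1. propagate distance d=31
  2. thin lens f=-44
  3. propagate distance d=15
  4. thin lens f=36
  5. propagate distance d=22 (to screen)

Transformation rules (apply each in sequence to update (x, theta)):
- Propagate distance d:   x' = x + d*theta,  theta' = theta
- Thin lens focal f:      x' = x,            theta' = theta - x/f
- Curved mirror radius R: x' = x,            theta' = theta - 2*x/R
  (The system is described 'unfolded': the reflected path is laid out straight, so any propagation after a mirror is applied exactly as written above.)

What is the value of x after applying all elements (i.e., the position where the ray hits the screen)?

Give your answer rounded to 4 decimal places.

Initial: x=5.0000 theta=0.3000
After 1 (propagate distance d=31): x=14.3000 theta=0.3000
After 2 (thin lens f=-44): x=14.3000 theta=0.6250
After 3 (propagate distance d=15): x=23.6750 theta=0.6250
After 4 (thin lens f=36): x=23.6750 theta=-47/1440 (≈-0.0326)
After 5 (propagate distance d=22 (to screen)): x=16529/720 (≈22.9569) theta=-47/1440 (≈-0.0326)
Rounded to 4 decimal places: x = 22.9569

Answer: 22.9569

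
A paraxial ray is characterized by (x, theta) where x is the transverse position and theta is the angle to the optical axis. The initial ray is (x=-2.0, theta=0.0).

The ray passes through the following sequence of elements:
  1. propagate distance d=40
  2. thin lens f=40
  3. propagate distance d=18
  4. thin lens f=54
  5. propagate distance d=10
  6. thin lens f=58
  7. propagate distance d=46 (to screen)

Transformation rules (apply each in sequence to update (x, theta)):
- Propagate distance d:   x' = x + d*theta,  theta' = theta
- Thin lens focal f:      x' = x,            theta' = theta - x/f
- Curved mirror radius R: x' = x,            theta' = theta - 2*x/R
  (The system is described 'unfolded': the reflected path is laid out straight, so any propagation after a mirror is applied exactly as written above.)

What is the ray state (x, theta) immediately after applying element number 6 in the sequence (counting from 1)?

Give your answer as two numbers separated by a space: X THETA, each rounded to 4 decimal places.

Initial: x=-2.0000 theta=0.0000
After 1 (propagate distance d=40): x=-2.0000 theta=0.0000
After 2 (thin lens f=40): x=-2.0000 theta=0.0500
After 3 (propagate distance d=18): x=-1.1000 theta=0.0500
After 4 (thin lens f=54): x=-1.1000 theta=19/270 (≈0.0704)
After 5 (propagate distance d=10): x=-107/270 (≈-0.3963) theta=19/270 (≈0.0704)
After 6 (thin lens f=58): x=-107/270 (≈-0.3963) theta=403/5220 (≈0.0772)
Rounded to 4 decimal places: x = -0.3963, theta = 0.0772

Answer: -0.3963 0.0772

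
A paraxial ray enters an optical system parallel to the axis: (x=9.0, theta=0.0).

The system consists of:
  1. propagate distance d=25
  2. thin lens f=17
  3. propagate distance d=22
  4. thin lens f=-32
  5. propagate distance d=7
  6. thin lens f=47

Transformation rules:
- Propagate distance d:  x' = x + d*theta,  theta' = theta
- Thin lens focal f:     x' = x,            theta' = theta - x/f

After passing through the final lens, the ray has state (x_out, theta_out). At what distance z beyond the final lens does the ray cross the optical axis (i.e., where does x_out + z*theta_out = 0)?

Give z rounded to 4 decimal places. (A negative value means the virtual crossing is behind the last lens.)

Initial: x=9.0000 theta=0.0000
After 1 (propagate distance d=25): x=9.0000 theta=0.0000
After 2 (thin lens f=17): x=9.0000 theta=-9/17 (≈-0.5294)
After 3 (propagate distance d=22): x=-45/17 (≈-2.6471) theta=-9/17 (≈-0.5294)
After 4 (thin lens f=-32): x=-45/17 (≈-2.6471) theta=-333/544 (≈-0.6121)
After 5 (propagate distance d=7): x=-3771/544 (≈-6.9320) theta=-333/544 (≈-0.6121)
After 6 (thin lens f=47): x=-3771/544 (≈-6.9320) theta=-1485/3196 (≈-0.4646)
z_focus = -x_out/theta_out = -(-3771/544)/(-1485/3196) = -19693/1320 ≈ -14.9189
Rounded to 4 decimal places: z = -14.9189

Answer: -14.9189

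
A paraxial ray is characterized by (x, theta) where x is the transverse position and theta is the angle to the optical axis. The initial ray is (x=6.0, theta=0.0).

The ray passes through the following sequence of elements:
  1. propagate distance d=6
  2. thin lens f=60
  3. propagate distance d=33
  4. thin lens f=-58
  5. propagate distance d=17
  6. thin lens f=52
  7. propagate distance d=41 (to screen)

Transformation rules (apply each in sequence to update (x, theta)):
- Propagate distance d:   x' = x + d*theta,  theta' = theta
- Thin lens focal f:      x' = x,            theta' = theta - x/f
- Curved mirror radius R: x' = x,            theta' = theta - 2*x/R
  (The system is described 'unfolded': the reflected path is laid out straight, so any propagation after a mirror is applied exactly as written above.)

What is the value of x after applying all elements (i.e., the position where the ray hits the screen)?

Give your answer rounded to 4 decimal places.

Answer: -1.8124

Derivation:
Initial: x=6.0000 theta=0.0000
After 1 (propagate distance d=6): x=6.0000 theta=0.0000
After 2 (thin lens f=60): x=6.0000 theta=-0.1000
After 3 (propagate distance d=33): x=2.7000 theta=-0.1000
After 4 (thin lens f=-58): x=2.7000 theta=-31/580 (≈-0.0534)
After 5 (propagate distance d=17): x=1039/580 (≈1.7914) theta=-31/580 (≈-0.0534)
After 6 (thin lens f=52): x=1039/580 (≈1.7914) theta=-2651/30160 (≈-0.0879)
After 7 (propagate distance d=41 (to screen)): x=-54663/30160 (≈-1.8124) theta=-2651/30160 (≈-0.0879)
Rounded to 4 decimal places: x = -1.8124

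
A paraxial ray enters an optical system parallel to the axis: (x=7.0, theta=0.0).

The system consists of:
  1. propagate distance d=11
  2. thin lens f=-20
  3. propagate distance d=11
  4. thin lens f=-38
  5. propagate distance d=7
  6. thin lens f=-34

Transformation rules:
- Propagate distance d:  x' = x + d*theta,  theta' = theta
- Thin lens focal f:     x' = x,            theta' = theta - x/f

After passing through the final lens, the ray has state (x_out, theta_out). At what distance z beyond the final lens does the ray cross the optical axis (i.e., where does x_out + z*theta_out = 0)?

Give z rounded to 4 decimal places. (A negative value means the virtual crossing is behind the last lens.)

Answer: -14.0938

Derivation:
Initial: x=7.0000 theta=0.0000
After 1 (propagate distance d=11): x=7.0000 theta=0.0000
After 2 (thin lens f=-20): x=7.0000 theta=0.3500
After 3 (propagate distance d=11): x=10.8500 theta=0.3500
After 4 (thin lens f=-38): x=10.8500 theta=483/760 (≈0.6355)
After 5 (propagate distance d=7): x=11627/760 (≈15.2987) theta=483/760 (≈0.6355)
After 6 (thin lens f=-34): x=11627/760 (≈15.2987) theta=28049/25840 (≈1.0855)
z_focus = -x_out/theta_out = -(11627/760)/(28049/25840) = -56474/4007 ≈ -14.0938
Rounded to 4 decimal places: z = -14.0938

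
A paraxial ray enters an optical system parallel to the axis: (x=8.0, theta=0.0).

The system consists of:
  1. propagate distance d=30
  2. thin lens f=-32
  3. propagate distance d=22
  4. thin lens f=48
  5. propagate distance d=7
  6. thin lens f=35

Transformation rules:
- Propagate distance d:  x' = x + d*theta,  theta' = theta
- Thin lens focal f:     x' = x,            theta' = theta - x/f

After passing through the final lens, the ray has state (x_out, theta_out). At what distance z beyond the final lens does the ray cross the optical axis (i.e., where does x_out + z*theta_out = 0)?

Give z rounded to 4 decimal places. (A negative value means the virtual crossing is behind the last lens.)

Answer: 32.3370

Derivation:
Initial: x=8.0000 theta=0.0000
After 1 (propagate distance d=30): x=8.0000 theta=0.0000
After 2 (thin lens f=-32): x=8.0000 theta=0.2500
After 3 (propagate distance d=22): x=13.5000 theta=0.2500
After 4 (thin lens f=48): x=13.5000 theta=-1/32 (≈-0.0313)
After 5 (propagate distance d=7): x=425/32 (≈13.2813) theta=-1/32 (≈-0.0313)
After 6 (thin lens f=35): x=425/32 (≈13.2813) theta=-23/56 (≈-0.4107)
z_focus = -x_out/theta_out = -(425/32)/(-23/56) = 2975/92 ≈ 32.3370
Rounded to 4 decimal places: z = 32.3370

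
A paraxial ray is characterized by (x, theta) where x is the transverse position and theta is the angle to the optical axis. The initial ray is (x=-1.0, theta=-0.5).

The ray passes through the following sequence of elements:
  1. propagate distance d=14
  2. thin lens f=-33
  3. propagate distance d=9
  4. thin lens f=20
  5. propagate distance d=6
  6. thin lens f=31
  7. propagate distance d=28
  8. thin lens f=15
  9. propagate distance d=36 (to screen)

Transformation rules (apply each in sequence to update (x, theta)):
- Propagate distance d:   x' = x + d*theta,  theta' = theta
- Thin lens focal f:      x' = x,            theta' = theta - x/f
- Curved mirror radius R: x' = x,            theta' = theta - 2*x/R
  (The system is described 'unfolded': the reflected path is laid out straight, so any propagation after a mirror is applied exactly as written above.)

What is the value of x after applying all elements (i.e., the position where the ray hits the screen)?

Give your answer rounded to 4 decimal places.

Initial: x=-1.0000 theta=-0.5000
After 1 (propagate distance d=14): x=-8.0000 theta=-0.5000
After 2 (thin lens f=-33): x=-8.0000 theta=-49/66 (≈-0.7424)
After 3 (propagate distance d=9): x=-323/22 (≈-14.6818) theta=-49/66 (≈-0.7424)
After 4 (thin lens f=20): x=-323/22 (≈-14.6818) theta=-1/120 (≈-0.0083)
After 5 (propagate distance d=6): x=-3241/220 (≈-14.7318) theta=-1/120 (≈-0.0083)
After 6 (thin lens f=31): x=-3241/220 (≈-14.7318) theta=3821/8184 (≈0.4669)
After 7 (propagate distance d=28): x=-33943/20460 (≈-1.6590) theta=3821/8184 (≈0.4669)
After 8 (thin lens f=15): x=-33943/20460 (≈-1.6590) theta=354461/613800 (≈0.5775)
After 9 (propagate distance d=36 (to screen)): x=1957051/102300 (≈19.1305) theta=354461/613800 (≈0.5775)
Rounded to 4 decimal places: x = 19.1305

Answer: 19.1305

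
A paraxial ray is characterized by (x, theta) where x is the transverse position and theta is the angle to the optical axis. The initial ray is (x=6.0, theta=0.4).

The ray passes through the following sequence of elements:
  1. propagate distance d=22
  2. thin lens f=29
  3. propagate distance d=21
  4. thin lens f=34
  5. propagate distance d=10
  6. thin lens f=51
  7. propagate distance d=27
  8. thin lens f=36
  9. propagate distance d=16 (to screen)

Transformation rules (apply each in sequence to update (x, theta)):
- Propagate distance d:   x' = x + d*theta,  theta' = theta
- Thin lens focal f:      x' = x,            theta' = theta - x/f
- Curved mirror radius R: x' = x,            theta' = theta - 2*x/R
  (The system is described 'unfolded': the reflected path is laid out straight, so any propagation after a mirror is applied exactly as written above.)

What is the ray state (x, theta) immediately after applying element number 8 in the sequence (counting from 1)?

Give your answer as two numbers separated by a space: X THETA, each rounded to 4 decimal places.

Initial: x=6.0000 theta=0.4000
After 1 (propagate distance d=22): x=14.8000 theta=0.4000
After 2 (thin lens f=29): x=14.8000 theta=-16/145 (≈-0.1103)
After 3 (propagate distance d=21): x=362/29 (≈12.4828) theta=-16/145 (≈-0.1103)
After 4 (thin lens f=34): x=362/29 (≈12.4828) theta=-1177/2465 (≈-0.4775)
After 5 (propagate distance d=10): x=3800/493 (≈7.7079) theta=-1177/2465 (≈-0.4775)
After 6 (thin lens f=51): x=3800/493 (≈7.7079) theta=-79027/125715 (≈-0.6286)
After 7 (propagate distance d=27): x=-388243/41905 (≈-9.2648) theta=-79027/125715 (≈-0.6286)
After 8 (thin lens f=36): x=-388243/41905 (≈-9.2648) theta=-560081/1508580 (≈-0.3713)
Rounded to 4 decimal places: x = -9.2648, theta = -0.3713

Answer: -9.2648 -0.3713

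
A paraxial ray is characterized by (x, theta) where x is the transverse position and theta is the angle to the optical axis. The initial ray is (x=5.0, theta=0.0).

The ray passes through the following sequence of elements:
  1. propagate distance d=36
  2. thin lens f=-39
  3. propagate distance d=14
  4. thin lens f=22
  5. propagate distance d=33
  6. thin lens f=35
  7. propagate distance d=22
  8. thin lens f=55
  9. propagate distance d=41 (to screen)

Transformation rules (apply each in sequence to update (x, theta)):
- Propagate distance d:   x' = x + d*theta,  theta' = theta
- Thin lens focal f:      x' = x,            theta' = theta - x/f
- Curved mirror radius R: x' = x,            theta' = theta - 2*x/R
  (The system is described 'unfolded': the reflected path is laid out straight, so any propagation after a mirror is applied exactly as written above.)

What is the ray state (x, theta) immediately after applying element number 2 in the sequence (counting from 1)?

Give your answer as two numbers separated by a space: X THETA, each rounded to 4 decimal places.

Answer: 5.0000 0.1282

Derivation:
Initial: x=5.0000 theta=0.0000
After 1 (propagate distance d=36): x=5.0000 theta=0.0000
After 2 (thin lens f=-39): x=5.0000 theta=5/39 (≈0.1282)
Rounded to 4 decimal places: x = 5.0000, theta = 0.1282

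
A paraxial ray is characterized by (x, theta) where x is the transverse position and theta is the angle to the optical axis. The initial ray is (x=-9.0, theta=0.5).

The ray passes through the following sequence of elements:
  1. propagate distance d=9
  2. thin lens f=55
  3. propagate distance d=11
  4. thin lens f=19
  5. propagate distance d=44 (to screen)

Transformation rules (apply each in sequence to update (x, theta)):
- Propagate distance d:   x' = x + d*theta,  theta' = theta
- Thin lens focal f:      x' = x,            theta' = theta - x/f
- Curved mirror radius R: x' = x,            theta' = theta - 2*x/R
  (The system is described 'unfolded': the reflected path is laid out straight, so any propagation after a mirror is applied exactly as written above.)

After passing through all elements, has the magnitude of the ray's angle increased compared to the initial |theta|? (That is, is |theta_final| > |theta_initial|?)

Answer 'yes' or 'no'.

Answer: no

Derivation:
Initial: x=-9.0000 theta=0.5000
After 1 (propagate distance d=9): x=-4.5000 theta=0.5000
After 2 (thin lens f=55): x=-4.5000 theta=32/55 (≈0.5818)
After 3 (propagate distance d=11): x=1.9000 theta=32/55 (≈0.5818)
After 4 (thin lens f=19): x=1.9000 theta=53/110 (≈0.4818)
After 5 (propagate distance d=44 (to screen)): x=23.1000 theta=53/110 (≈0.4818)
|theta_initial|=0.5000 |theta_final|=53/110 (≈0.4818) -> not increased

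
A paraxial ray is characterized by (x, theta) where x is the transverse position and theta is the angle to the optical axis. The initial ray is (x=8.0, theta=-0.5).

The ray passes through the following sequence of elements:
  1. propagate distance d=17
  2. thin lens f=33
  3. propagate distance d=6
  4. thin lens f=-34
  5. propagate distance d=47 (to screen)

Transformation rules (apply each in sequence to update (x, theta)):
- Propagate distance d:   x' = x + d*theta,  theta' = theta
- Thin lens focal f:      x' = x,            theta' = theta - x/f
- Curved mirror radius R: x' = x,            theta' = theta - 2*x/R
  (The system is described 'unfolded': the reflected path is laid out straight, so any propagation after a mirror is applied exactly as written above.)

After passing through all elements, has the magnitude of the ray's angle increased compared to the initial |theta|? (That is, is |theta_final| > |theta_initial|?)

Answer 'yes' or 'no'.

Initial: x=8.0000 theta=-0.5000
After 1 (propagate distance d=17): x=-0.5000 theta=-0.5000
After 2 (thin lens f=33): x=-0.5000 theta=-16/33 (≈-0.4848)
After 3 (propagate distance d=6): x=-75/22 (≈-3.4091) theta=-16/33 (≈-0.4848)
After 4 (thin lens f=-34): x=-75/22 (≈-3.4091) theta=-1313/2244 (≈-0.5851)
After 5 (propagate distance d=47 (to screen)): x=-69361/2244 (≈-30.9095) theta=-1313/2244 (≈-0.5851)
|theta_initial|=0.5000 |theta_final|=1313/2244 (≈0.5851) -> increased

Answer: yes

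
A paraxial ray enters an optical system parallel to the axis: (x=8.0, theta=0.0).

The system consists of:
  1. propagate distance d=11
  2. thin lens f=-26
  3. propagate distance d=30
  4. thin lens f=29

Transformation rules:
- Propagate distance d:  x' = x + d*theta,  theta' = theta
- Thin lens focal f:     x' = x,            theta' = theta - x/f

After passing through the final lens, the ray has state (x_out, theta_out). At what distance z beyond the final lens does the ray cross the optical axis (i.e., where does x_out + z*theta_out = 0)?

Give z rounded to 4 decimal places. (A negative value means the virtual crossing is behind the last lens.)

Initial: x=8.0000 theta=0.0000
After 1 (propagate distance d=11): x=8.0000 theta=0.0000
After 2 (thin lens f=-26): x=8.0000 theta=4/13 (≈0.3077)
After 3 (propagate distance d=30): x=224/13 (≈17.2308) theta=4/13 (≈0.3077)
After 4 (thin lens f=29): x=224/13 (≈17.2308) theta=-108/377 (≈-0.2865)
z_focus = -x_out/theta_out = -(224/13)/(-108/377) = 1624/27 ≈ 60.1481
Rounded to 4 decimal places: z = 60.1481

Answer: 60.1481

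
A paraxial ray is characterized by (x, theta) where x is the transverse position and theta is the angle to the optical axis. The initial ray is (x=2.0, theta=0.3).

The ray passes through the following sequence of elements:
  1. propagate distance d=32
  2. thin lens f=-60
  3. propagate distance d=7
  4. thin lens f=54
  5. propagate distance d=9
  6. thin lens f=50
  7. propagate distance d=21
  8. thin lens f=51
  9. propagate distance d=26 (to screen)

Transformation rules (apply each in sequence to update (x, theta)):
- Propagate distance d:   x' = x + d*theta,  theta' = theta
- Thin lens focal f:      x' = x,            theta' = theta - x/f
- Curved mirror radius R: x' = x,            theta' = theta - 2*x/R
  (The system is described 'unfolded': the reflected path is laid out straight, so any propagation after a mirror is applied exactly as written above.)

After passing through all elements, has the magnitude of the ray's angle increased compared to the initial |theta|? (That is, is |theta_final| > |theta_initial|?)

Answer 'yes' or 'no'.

Answer: yes

Derivation:
Initial: x=2.0000 theta=0.3000
After 1 (propagate distance d=32): x=11.6000 theta=0.3000
After 2 (thin lens f=-60): x=11.6000 theta=37/75 (≈0.4933)
After 3 (propagate distance d=7): x=1129/75 (≈15.0533) theta=37/75 (≈0.4933)
After 4 (thin lens f=54): x=1129/75 (≈15.0533) theta=869/4050 (≈0.2146)
After 5 (propagate distance d=9): x=7643/450 (≈16.9844) theta=869/4050 (≈0.2146)
After 6 (thin lens f=50): x=7643/450 (≈16.9844) theta=-25337/202500 (≈-0.1251)
After 7 (propagate distance d=21): x=969091/67500 (≈14.3569) theta=-25337/202500 (≈-0.1251)
After 8 (thin lens f=51): x=969091/67500 (≈14.3569) theta=-69991/172125 (≈-0.4066)
After 9 (propagate distance d=26 (to screen)): x=13028321/3442500 (≈3.7846) theta=-69991/172125 (≈-0.4066)
|theta_initial|=0.3000 |theta_final|=69991/172125 (≈0.4066) -> increased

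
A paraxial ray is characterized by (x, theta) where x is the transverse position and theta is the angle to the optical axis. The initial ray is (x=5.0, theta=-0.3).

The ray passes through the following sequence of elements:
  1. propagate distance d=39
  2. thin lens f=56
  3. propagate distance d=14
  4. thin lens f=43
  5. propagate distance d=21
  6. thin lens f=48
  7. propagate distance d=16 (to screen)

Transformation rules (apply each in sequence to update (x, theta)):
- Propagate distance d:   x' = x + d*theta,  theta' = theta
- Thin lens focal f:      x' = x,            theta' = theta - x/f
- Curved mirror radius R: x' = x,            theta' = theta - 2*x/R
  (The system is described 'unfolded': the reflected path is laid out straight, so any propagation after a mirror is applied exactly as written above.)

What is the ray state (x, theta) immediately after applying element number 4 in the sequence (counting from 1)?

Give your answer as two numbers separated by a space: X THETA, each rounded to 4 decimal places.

Answer: -9.2250 0.0342

Derivation:
Initial: x=5.0000 theta=-0.3000
After 1 (propagate distance d=39): x=-6.7000 theta=-0.3000
After 2 (thin lens f=56): x=-6.7000 theta=-101/560 (≈-0.1804)
After 3 (propagate distance d=14): x=-9.2250 theta=-101/560 (≈-0.1804)
After 4 (thin lens f=43): x=-9.2250 theta=823/24080 (≈0.0342)
Rounded to 4 decimal places: x = -9.2250, theta = 0.0342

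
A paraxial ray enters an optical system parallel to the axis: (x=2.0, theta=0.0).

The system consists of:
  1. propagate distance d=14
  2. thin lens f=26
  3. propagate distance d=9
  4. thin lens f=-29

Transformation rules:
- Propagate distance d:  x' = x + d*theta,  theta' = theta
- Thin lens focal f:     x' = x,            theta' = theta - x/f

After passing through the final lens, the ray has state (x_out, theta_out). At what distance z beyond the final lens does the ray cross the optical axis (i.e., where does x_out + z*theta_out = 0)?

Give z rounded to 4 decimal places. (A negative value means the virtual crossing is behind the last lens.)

Initial: x=2.0000 theta=0.0000
After 1 (propagate distance d=14): x=2.0000 theta=0.0000
After 2 (thin lens f=26): x=2.0000 theta=-1/13 (≈-0.0769)
After 3 (propagate distance d=9): x=17/13 (≈1.3077) theta=-1/13 (≈-0.0769)
After 4 (thin lens f=-29): x=17/13 (≈1.3077) theta=-12/377 (≈-0.0318)
z_focus = -x_out/theta_out = -(17/13)/(-12/377) = 493/12 ≈ 41.0833
Rounded to 4 decimal places: z = 41.0833

Answer: 41.0833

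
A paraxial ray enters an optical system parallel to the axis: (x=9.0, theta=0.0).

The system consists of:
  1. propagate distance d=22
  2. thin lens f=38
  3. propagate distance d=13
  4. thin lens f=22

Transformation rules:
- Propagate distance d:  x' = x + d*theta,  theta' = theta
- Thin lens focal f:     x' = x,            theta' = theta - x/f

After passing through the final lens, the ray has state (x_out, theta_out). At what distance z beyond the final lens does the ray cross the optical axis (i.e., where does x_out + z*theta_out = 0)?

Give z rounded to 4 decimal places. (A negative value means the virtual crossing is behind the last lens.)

Initial: x=9.0000 theta=0.0000
After 1 (propagate distance d=22): x=9.0000 theta=0.0000
After 2 (thin lens f=38): x=9.0000 theta=-9/38 (≈-0.2368)
After 3 (propagate distance d=13): x=225/38 (≈5.9211) theta=-9/38 (≈-0.2368)
After 4 (thin lens f=22): x=225/38 (≈5.9211) theta=-423/836 (≈-0.5060)
z_focus = -x_out/theta_out = -(225/38)/(-423/836) = 550/47 ≈ 11.7021
Rounded to 4 decimal places: z = 11.7021

Answer: 11.7021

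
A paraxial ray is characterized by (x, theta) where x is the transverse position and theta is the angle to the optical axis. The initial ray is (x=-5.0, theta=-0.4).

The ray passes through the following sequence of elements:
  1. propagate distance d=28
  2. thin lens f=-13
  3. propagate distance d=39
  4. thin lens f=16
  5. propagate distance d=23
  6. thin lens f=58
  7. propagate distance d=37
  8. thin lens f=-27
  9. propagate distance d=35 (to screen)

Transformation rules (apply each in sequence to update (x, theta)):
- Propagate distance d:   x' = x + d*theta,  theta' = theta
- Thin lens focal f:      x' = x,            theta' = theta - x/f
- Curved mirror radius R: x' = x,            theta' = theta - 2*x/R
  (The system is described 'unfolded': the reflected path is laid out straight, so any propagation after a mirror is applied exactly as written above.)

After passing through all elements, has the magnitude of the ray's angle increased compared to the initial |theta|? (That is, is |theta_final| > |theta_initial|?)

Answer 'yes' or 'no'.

Initial: x=-5.0000 theta=-0.4000
After 1 (propagate distance d=28): x=-16.2000 theta=-0.4000
After 2 (thin lens f=-13): x=-16.2000 theta=-107/65 (≈-1.6462)
After 3 (propagate distance d=39): x=-80.4000 theta=-107/65 (≈-1.6462)
After 4 (thin lens f=16): x=-80.4000 theta=1757/520 (≈3.3788)
After 5 (propagate distance d=23): x=-1397/520 (≈-2.6865) theta=1757/520 (≈3.3788)
After 6 (thin lens f=58): x=-1397/520 (≈-2.6865) theta=103303/30160 (≈3.4252)
After 7 (propagate distance d=37): x=748237/6032 (≈124.0446) theta=103303/30160 (≈3.4252)
After 8 (thin lens f=-27): x=748237/6032 (≈124.0446) theta=3265183/407160 (≈8.0194)
After 9 (propagate distance d=35 (to screen)): x=65914961/162864 (≈404.7239) theta=3265183/407160 (≈8.0194)
|theta_initial|=0.4000 |theta_final|=3265183/407160 (≈8.0194) -> increased

Answer: yes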